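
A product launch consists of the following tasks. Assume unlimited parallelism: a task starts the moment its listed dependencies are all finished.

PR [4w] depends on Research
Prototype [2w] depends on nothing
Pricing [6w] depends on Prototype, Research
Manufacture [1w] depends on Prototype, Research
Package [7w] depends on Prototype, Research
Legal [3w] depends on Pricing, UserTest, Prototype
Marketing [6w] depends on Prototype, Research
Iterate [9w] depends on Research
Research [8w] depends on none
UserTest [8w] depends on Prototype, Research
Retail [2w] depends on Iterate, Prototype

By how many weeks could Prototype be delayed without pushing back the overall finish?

6

Critical path: Research→UserTest→Legal = 8+8+3 = 19, so the finish is 19 weeks.
The longest chain containing Prototype totals 13 weeks.
So Prototype can slip 8 − 2 = 6 weeks.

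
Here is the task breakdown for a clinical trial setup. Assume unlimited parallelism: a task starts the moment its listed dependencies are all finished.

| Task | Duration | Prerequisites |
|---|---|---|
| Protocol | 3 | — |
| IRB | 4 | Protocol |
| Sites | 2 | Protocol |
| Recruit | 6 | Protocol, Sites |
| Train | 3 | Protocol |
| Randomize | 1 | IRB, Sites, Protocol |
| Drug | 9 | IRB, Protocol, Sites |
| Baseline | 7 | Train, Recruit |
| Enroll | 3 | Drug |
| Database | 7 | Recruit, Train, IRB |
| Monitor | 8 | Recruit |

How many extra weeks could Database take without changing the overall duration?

1

Protocol→IRB→Drug→Enroll = 3+4+9+3 = 19 sets the makespan at 19 weeks.
The longest chain containing Database totals 18 weeks.
So Database can slip 19 − 18 = 1 week.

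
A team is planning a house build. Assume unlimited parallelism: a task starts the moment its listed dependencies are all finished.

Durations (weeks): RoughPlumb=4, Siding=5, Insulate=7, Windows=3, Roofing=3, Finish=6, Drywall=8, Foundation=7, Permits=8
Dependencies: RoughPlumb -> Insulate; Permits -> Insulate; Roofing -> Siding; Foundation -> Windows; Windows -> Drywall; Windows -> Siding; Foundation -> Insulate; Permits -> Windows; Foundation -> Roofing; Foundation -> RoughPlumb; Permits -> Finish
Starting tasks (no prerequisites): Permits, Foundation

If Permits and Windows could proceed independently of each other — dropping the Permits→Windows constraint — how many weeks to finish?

With the dependency in place, Permits→Windows→Drywall = 8+3+8 = 19 sets the finish at 19 weeks.
Without Permits→Windows, Windows's earliest start moves from 8 to 7.
New critical path: Foundation→Windows→Drywall = 7+3+8 = 18 ⇒ 18 weeks.

18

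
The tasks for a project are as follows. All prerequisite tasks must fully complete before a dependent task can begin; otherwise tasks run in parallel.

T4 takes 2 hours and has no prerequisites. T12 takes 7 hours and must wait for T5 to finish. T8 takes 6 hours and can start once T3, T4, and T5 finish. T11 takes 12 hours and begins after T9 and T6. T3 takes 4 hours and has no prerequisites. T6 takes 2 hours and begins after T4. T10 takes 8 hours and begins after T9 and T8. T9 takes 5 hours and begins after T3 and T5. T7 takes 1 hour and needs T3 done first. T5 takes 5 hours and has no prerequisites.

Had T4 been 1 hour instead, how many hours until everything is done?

22

Critical path before the change: T5→T9→T11 = 5+5+12 = 22 giving 22 hours.
T4 has 6 hours of float (longest path through it is 16).
No other chain overtakes it, so the finish is 22 hours.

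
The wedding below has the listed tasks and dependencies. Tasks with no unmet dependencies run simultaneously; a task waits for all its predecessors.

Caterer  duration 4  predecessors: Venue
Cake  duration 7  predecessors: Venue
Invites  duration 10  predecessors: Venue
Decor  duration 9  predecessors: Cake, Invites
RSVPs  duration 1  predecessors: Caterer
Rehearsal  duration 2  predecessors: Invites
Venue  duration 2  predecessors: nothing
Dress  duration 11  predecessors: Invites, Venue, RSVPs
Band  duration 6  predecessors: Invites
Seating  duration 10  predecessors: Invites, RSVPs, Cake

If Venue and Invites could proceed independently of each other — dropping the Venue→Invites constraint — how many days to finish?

21

Original critical path: Venue→Invites→Dress = 2+10+11 = 23 ⇒ 23 days.
Without Venue→Invites, Invites's earliest start moves from 2 to 0.
New critical path: Invites→Dress = 10+11 = 21 ⇒ 21 days.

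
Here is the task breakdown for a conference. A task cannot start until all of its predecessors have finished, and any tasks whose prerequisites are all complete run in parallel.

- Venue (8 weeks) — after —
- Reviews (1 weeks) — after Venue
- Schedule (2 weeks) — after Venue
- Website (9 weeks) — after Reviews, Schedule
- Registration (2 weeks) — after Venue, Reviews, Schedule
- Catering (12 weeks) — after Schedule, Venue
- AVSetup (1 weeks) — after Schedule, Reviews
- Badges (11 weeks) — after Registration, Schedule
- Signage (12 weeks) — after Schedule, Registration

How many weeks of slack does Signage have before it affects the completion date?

0

Critical path: Venue→Schedule→Registration→Signage = 8+2+2+12 = 24, so the finish is 24 weeks.
The longest chain containing Signage totals 24 weeks.
Slack of Signage = 12 − 12 = 0 weeks.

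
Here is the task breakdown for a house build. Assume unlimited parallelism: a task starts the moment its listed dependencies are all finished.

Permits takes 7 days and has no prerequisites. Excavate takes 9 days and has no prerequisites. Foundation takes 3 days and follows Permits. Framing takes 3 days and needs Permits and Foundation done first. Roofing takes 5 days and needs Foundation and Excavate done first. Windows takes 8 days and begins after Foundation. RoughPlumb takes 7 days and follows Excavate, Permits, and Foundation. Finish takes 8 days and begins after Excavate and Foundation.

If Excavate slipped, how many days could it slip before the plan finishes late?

The longest chain is Permits→Foundation→Windows = 7+3+8 = 18; overall finish 18 days.
Excavate finishes as early as 9 and must finish by 10.
Float = 18 − 17 = 1.

1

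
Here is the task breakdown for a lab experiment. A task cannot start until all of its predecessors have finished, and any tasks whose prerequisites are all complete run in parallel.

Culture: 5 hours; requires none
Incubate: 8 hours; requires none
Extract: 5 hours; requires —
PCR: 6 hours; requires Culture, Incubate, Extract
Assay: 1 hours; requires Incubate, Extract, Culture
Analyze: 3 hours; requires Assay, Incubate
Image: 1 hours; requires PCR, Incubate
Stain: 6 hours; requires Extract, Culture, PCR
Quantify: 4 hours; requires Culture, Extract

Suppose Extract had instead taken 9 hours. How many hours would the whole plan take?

21

Critical path before the change: Incubate→PCR→Stain = 8+6+6 = 20 giving 20 hours.
Extract is off the critical path — its longest chain is 17 hours, giving 3 of slack.
Now Extract→PCR→Stain = 9+6+6 = 21 is longest, so the finish becomes 21 hours.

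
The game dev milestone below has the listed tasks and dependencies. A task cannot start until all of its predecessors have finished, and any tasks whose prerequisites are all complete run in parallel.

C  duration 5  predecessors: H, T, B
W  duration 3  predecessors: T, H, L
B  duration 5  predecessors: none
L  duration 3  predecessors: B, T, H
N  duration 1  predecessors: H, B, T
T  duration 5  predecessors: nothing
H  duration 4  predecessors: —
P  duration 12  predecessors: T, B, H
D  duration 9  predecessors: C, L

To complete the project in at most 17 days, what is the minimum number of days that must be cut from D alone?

2

Current finish: 19 days; target: 17.
D is on every critical path, so each day cut from D cuts the finish by one (this holds down to a finish of 17).
Need 19 − 17 = 2 days off D → D becomes 7 days, finish becomes 17.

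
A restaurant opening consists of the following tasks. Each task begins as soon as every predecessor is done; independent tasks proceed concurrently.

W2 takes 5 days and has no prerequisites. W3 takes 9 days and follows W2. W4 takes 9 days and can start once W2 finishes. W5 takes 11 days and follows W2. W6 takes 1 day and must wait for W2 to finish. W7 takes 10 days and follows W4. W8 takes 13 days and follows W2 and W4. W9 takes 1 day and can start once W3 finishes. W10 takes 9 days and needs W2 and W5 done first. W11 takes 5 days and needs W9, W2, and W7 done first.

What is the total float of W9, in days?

9

The longest chain is W2→W4→W7→W11 = 5+9+10+5 = 29; overall finish 29 days.
Longest path through W9: 20 days (earliest finish 15, latest finish 24).
Float = 29 − 20 = 9.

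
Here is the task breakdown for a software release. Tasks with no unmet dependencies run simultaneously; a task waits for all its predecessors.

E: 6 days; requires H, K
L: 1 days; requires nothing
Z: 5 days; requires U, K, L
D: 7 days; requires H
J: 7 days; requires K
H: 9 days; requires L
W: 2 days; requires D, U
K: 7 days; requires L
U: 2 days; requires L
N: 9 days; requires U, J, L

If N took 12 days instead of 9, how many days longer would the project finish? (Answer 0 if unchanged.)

3

Critical path before the change: L→K→J→N = 1+7+7+9 = 24 giving 24 days.
N is on the critical path; changing it to 12 makes that path 27 days.
No other chain overtakes it, so the finish is 27 days.
Change in finish: 27 − 24 = +3 days.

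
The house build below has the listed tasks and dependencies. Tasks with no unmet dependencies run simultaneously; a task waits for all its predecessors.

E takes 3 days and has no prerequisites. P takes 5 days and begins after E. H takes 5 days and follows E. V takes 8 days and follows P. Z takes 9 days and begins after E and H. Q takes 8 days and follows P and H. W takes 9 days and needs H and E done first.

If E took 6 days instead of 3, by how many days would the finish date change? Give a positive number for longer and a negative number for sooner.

3

As given, the longest chain is E→H→Z = 3+5+9 = 17, so the finish is 17 days.
Since E is critical, the +3 change carries straight to that chain (now 20 days).
The critical path is still E→H→Z; finish is now 20 days.
Change in finish: 20 − 17 = +3 days.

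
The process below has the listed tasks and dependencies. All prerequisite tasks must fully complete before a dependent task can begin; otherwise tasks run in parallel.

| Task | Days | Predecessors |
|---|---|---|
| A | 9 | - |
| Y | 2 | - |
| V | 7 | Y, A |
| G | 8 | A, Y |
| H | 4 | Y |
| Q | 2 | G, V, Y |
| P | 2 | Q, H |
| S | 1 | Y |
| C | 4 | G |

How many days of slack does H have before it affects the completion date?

13

Critical path: A→G→Q→P = 9+8+2+2 = 21, so the finish is 21 days.
Longest path through H: 8 days (earliest finish 6, latest finish 19).
Slack of H = 15 − 2 = 13 days.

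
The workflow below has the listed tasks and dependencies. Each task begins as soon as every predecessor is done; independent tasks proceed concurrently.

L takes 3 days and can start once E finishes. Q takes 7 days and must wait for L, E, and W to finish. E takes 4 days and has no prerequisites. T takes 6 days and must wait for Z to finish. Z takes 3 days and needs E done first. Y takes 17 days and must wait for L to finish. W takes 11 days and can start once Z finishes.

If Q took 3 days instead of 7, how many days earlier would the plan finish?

Baseline: E→Z→W→Q = 4+3+11+7 = 25 → 25 days.
Q lies on that path, so at 3 days the path becomes 21 days.
The binding chain switches to E→L→Y = 4+3+17 = 24; finish 24 days.
Change in finish: 24 − 25 = -1 days.

1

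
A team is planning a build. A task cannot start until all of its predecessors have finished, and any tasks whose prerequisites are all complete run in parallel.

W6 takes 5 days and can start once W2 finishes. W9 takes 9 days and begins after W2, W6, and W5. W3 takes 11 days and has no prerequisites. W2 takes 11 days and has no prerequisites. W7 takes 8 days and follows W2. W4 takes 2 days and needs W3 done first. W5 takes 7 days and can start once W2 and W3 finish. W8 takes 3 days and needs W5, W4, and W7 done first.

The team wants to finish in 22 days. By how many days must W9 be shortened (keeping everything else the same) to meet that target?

5

Current finish: 27 days; target: 22.
W9 is on every critical path, so each day cut from W9 cuts the finish by one (this holds down to a finish of 22).
Need 27 − 22 = 5 days off W9 → W9 becomes 4 days, finish becomes 22.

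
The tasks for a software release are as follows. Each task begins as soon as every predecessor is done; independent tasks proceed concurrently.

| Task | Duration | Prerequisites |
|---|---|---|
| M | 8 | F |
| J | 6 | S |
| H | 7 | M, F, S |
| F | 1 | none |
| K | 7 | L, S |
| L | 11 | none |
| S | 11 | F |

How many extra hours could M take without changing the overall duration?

The longest chain is F→S→H = 1+11+7 = 19; overall finish 19 hours.
Longest path through M: 16 hours (earliest finish 9, latest finish 12).
So M can slip 12 − 9 = 3 hours.

3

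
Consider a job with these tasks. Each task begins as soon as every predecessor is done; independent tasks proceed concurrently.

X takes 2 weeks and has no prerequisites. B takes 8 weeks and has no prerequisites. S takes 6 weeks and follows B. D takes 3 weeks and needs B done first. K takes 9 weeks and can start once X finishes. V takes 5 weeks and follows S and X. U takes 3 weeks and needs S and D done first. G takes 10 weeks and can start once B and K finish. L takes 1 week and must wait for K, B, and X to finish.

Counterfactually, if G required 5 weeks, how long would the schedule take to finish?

Critical path before the change: X→K→G = 2+9+10 = 21 giving 21 weeks.
G lies on that path, so at 5 weeks the path becomes 16 weeks.
Now B→S→V = 8+6+5 = 19 is longest, so the finish becomes 19 weeks.

19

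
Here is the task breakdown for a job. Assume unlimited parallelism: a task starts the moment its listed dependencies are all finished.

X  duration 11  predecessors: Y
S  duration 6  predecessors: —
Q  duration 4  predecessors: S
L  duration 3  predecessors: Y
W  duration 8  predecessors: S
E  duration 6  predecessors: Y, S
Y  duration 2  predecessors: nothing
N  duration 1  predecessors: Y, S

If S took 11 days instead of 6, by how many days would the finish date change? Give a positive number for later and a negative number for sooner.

Actual critical path: S→W = 6+8 = 14 ⇒ 14 days.
Since S is critical, the +5 change carries straight to that chain (now 19 days).
The critical path is still S→W; finish is now 19 days.
Change in finish: 19 − 14 = +5 days.

5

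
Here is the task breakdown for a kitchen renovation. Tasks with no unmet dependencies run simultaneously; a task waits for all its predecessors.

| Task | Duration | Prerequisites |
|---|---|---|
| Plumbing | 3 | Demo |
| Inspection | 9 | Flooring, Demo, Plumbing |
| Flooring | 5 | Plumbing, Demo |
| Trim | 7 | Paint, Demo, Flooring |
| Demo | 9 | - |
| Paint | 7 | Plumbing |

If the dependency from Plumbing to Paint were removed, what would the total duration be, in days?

Before: longest chain Demo→Plumbing→Flooring→Inspection = 9+3+5+9 = 26, finish 26.
Without Plumbing→Paint, Paint's earliest start moves from 12 to 0.
The longest chain is now Demo→Plumbing→Flooring→Inspection = 9+3+5+9 = 26, so the job takes 26 days.

26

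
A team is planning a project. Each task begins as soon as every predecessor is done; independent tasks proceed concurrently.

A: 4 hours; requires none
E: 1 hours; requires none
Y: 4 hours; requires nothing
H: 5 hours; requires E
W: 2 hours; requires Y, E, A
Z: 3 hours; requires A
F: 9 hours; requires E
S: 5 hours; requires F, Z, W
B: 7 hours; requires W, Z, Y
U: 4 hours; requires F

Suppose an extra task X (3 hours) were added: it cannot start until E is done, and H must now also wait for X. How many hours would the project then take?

Originally the project takes 15 hours.
With X inserted, H now waits for max(E, X).
New critical path: E→F→S = 1+9+5 = 15 ⇒ 15 hours.

15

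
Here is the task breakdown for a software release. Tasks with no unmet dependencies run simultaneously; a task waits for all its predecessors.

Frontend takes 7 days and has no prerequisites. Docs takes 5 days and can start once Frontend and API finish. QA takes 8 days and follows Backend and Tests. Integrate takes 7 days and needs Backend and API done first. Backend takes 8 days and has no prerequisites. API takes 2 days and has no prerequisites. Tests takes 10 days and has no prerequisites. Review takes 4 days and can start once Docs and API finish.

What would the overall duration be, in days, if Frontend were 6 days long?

Baseline: Tests→QA = 10+8 = 18 → 18 days.
The longest path through Frontend is only 16 days, so Frontend has float 2.
That remains the longest chain; total 18 days.

18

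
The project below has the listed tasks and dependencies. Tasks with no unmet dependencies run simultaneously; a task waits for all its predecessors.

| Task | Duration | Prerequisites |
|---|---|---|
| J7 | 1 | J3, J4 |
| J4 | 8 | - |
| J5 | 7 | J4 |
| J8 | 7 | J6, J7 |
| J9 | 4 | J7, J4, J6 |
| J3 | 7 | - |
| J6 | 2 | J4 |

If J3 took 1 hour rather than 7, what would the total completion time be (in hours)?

The binding path is J4→J6→J8 = 8+2+7 = 17; finish at 17 hours.
J3 is off the critical path — its longest chain is 15 hours, giving 2 of slack.
That remains the longest chain; total 17 hours.

17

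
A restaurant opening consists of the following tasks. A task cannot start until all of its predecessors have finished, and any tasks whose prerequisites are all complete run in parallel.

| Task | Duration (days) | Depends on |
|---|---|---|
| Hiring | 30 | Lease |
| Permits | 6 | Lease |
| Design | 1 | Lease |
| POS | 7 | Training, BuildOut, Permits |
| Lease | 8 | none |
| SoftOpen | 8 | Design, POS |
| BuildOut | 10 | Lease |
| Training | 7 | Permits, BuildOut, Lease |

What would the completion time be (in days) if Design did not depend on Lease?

With the dependency in place, Lease→BuildOut→Training→POS→SoftOpen = 8+10+7+7+8 = 40 sets the finish at 40 days.
Without Lease→Design, Design's earliest start moves from 8 to 0.
New critical path: Lease→BuildOut→Training→POS→SoftOpen = 8+10+7+7+8 = 40 ⇒ 40 days.

40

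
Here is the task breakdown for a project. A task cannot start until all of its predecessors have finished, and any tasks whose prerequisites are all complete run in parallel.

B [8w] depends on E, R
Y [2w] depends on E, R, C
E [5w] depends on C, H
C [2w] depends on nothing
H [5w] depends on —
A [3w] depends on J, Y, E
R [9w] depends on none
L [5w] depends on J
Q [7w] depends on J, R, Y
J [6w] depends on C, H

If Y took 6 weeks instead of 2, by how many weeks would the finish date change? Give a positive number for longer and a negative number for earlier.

4

Actual critical path: H→E→Y→Q = 5+5+2+7 = 19 ⇒ 19 weeks.
Since Y is critical, the +4 change carries straight to that chain (now 23 weeks).
The critical path is still H→E→Y→Q; finish is now 23 weeks.
Change in finish: 23 − 19 = +4 weeks.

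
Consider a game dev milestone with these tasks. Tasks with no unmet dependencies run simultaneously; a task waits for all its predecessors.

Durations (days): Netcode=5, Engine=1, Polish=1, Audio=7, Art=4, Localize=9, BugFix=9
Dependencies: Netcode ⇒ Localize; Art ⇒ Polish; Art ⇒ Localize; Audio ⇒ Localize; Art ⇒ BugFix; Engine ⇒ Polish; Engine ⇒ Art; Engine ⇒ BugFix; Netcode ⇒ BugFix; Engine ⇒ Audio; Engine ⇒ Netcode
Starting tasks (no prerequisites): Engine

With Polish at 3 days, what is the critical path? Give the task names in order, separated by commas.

The binding path is Engine→Audio→Localize = 1+7+9 = 17; finish at 17 days.
The longest path through Polish is only 6 days, so Polish has float 11.
The critical path is still Engine→Audio→Localize; finish is now 17 days.

Engine, Audio, Localize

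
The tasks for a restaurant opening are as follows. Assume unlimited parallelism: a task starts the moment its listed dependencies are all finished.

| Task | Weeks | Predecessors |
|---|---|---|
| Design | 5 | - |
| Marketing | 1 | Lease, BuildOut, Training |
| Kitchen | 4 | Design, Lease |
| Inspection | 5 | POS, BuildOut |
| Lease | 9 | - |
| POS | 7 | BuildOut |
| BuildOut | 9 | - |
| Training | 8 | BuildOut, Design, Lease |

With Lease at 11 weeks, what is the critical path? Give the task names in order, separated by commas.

Baseline: BuildOut→POS→Inspection = 9+7+5 = 21 → 21 weeks.
The longest path through Lease is only 18 weeks, so Lease has float 3.
That remains the longest chain; total 21 weeks.

BuildOut, POS, Inspection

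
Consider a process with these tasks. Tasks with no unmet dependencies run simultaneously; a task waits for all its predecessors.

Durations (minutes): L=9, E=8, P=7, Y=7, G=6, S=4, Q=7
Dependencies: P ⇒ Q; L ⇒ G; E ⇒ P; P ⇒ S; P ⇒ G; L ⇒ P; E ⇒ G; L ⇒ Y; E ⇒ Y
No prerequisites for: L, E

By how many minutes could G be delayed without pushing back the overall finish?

1

Critical path: L→P→Q = 9+7+7 = 23, so the finish is 23 minutes.
Longest path through G: 22 minutes (earliest finish 22, latest finish 23).
So G can slip 23 − 22 = 1 minute.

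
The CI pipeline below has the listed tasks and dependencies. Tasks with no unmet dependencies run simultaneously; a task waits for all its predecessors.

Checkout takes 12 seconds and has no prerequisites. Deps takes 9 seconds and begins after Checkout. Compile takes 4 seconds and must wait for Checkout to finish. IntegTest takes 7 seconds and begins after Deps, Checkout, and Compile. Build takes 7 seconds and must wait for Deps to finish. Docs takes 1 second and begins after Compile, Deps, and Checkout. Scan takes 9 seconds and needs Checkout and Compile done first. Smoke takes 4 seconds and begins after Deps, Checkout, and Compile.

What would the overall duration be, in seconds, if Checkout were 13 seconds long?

Baseline: Checkout→Deps→IntegTest = 12+9+7 = 28 → 28 seconds.
Checkout lies on that path, so at 13 seconds the path becomes 29 seconds.
The critical path is still Checkout→Deps→IntegTest; finish is now 29 seconds.

29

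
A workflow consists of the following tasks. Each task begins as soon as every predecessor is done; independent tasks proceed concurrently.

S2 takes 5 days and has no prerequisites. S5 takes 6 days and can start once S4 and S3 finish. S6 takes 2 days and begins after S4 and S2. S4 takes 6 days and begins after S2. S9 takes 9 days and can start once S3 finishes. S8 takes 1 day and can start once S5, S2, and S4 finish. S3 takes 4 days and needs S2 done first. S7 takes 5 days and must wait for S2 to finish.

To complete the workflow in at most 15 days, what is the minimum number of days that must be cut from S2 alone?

Current finish: 18 days; target: 15.
S2 is on every critical path, so each day cut from S2 cuts the finish by one (this holds down to a finish of 14).
Need 18 − 15 = 3 days off S2 → S2 becomes 2 days, finish becomes 15.

3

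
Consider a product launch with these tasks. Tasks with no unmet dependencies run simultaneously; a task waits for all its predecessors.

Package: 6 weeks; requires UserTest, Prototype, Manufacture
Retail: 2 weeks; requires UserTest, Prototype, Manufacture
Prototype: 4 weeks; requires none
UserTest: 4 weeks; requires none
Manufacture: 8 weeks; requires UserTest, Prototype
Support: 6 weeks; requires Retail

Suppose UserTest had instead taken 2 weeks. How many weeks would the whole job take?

Actual critical path: UserTest→Manufacture→Retail→Support = 4+8+2+6 = 20 ⇒ 20 weeks.
UserTest is on the critical path; changing it to 2 makes that path 18 weeks.
The binding chain switches to Prototype→Manufacture→Retail→Support = 4+8+2+6 = 20; finish 20 weeks.

20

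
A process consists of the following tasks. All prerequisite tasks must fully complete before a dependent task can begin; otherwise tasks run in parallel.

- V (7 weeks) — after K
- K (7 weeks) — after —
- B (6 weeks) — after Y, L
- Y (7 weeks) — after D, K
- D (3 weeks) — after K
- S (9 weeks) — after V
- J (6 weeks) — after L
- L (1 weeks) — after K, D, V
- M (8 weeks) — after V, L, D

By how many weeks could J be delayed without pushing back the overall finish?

Critical path: K→V→L→M = 7+7+1+8 = 23, so the finish is 23 weeks.
J finishes as early as 21 and must finish by 23.
Float = 23 − 21 = 2.

2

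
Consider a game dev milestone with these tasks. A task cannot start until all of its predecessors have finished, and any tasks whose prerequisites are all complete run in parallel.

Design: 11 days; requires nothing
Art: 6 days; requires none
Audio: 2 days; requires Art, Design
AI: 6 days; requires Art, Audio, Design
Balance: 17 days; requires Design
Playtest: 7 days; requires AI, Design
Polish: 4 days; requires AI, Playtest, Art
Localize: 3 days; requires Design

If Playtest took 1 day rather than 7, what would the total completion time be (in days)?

Critical path before the change: Design→Audio→AI→Playtest→Polish = 11+2+6+7+4 = 30 giving 30 days.
Since Playtest is critical, the -6 change carries straight to that chain (now 24 days).
New critical path: Design→Balance = 11+17 = 28 ⇒ 28 days.

28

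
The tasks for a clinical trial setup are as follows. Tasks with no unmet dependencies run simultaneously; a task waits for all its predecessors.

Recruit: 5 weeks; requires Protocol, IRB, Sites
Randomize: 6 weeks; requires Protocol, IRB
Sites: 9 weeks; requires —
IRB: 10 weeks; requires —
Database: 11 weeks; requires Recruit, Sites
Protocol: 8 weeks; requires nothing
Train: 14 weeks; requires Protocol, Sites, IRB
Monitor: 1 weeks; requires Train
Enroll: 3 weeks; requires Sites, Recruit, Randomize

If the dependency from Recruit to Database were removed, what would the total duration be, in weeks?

25

Before: longest chain IRB→Recruit→Database = 10+5+11 = 26, finish 26.
Without Recruit→Database, Database's earliest start moves from 15 to 9.
New critical path: IRB→Train→Monitor = 10+14+1 = 25 ⇒ 25 weeks.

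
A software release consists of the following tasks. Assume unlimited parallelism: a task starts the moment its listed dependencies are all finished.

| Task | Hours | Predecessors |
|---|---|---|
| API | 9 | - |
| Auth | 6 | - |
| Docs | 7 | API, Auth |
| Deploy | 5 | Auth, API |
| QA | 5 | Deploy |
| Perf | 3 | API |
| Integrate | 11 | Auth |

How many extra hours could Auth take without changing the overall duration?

2

Critical path: API→Deploy→QA = 9+5+5 = 19, so the finish is 19 hours.
Longest path through Auth: 17 hours (earliest finish 6, latest finish 8).
Float = 19 − 17 = 2.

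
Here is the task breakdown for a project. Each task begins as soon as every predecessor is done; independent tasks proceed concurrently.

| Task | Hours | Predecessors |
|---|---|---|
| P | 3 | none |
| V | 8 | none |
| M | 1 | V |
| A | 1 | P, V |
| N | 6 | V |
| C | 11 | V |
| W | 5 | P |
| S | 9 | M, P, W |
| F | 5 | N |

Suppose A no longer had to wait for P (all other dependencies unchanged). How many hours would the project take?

19

Original critical path: V→N→F = 8+6+5 = 19 ⇒ 19 hours.
Dropping P→A doesn't change A's earliest start (8); another predecessor still binds.
New critical path: V→N→F = 8+6+5 = 19 ⇒ 19 hours.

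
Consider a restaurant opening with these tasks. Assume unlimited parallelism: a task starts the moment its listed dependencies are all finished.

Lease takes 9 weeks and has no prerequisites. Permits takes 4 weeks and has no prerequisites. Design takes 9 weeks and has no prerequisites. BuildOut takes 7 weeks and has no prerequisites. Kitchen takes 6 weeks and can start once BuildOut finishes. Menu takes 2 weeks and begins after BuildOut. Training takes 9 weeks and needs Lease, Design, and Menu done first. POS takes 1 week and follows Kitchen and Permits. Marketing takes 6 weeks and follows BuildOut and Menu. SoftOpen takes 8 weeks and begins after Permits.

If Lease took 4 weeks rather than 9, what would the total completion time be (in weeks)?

The binding path is Lease→Training = 9+9 = 18; finish at 18 weeks.
Lease is on the critical path; changing it to 4 makes that path 13 weeks.
The binding chain switches to Design→Training = 9+9 = 18; finish 18 weeks.

18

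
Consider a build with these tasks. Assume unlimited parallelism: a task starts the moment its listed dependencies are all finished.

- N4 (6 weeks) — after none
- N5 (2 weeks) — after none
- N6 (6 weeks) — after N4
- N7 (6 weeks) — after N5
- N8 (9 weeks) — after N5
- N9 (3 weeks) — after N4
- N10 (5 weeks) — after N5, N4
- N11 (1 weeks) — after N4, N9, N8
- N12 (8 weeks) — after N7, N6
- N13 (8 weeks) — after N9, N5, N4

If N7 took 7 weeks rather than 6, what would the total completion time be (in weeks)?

20

Actual critical path: N4→N6→N12 = 6+6+8 = 20 ⇒ 20 weeks.
The longest path through N7 is only 16 weeks, so N7 has float 4.
The critical path is still N4→N6→N12; finish is now 20 weeks.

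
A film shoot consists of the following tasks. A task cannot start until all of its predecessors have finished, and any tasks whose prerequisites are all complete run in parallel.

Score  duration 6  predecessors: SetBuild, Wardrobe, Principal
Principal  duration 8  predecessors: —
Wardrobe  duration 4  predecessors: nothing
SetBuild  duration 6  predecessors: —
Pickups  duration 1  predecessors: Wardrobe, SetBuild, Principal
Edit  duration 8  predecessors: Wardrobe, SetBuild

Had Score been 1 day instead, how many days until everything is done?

14

Actual critical path: Principal→Score = 8+6 = 14 ⇒ 14 days.
Score is on the critical path; changing it to 1 makes that path 9 days.
New critical path: SetBuild→Edit = 6+8 = 14 ⇒ 14 days.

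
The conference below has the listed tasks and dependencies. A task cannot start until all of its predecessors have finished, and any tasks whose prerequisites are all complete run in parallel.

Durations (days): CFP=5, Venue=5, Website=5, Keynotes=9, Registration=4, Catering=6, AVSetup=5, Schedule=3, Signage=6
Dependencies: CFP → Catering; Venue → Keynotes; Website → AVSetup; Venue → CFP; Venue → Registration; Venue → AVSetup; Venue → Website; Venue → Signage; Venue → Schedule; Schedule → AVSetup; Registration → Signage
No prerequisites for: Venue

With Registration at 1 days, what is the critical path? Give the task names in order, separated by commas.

As given, the longest chain is Venue→CFP→Catering = 5+5+6 = 16, so the finish is 16 days.
Registration has 1 day of float (longest path through it is 15).
That remains the longest chain; total 16 days.

Venue, CFP, Catering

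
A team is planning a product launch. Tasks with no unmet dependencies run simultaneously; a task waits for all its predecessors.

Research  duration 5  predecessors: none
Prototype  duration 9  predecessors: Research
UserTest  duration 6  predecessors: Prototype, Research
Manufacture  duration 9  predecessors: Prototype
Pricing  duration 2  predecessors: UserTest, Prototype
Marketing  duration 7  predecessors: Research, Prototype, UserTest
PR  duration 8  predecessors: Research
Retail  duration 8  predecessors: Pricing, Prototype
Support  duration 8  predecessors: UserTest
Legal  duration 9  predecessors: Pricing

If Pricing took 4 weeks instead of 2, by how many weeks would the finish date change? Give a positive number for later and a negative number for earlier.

The binding path is Research→Prototype→UserTest→Pricing→Legal = 5+9+6+2+9 = 31; finish at 31 weeks.
Pricing is on the critical path; changing it to 4 makes that path 33 weeks.
That remains the longest chain; total 33 weeks.
Change in finish: 33 − 31 = +2 weeks.

2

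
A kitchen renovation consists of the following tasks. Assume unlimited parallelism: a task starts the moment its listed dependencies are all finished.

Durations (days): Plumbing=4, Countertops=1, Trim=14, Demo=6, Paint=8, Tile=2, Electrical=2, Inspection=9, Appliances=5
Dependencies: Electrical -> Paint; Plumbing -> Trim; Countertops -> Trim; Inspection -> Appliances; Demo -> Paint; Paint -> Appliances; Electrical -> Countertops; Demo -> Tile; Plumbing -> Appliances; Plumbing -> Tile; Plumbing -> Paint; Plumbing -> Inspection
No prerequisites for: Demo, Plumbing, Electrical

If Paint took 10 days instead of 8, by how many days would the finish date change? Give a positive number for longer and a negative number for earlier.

Critical path before the change: Demo→Paint→Appliances = 6+8+5 = 19 giving 19 days.
Paint is on the critical path; changing it to 10 makes that path 21 days.
The critical path is still Demo→Paint→Appliances; finish is now 21 days.
Change in finish: 21 − 19 = +2 days.

2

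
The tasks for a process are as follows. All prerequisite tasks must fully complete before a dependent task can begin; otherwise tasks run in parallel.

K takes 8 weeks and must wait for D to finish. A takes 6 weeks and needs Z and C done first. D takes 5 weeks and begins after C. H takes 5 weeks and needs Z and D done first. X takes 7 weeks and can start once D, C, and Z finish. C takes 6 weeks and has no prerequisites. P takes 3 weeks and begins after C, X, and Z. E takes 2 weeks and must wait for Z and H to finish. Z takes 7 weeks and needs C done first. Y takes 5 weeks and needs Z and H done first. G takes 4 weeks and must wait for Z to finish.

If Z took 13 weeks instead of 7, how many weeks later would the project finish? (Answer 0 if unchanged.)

6

Baseline: C→Z→H→Y = 6+7+5+5 = 23 → 23 weeks.
Z is on the critical path; changing it to 13 makes that path 29 weeks.
No other chain overtakes it, so the finish is 29 weeks.
Change in finish: 29 − 23 = +6 weeks.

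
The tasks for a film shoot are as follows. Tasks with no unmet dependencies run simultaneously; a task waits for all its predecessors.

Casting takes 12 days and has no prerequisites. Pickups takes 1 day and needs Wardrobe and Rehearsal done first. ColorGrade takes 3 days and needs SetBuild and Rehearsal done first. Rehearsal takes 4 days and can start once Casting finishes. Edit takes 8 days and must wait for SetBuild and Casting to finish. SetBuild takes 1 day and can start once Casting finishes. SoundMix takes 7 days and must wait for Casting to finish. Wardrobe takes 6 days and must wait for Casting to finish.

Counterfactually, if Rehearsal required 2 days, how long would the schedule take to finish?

21

Actual critical path: Casting→SetBuild→Edit = 12+1+8 = 21 ⇒ 21 days.
Rehearsal is off the critical path — its longest chain is 19 days, giving 2 of slack.
That remains the longest chain; total 21 days.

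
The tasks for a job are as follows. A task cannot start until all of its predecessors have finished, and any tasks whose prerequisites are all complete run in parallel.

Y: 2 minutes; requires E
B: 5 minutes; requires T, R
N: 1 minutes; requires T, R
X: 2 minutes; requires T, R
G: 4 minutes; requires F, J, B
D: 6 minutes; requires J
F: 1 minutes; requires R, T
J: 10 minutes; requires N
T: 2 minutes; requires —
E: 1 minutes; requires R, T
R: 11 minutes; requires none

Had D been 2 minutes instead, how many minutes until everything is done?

26

As given, the longest chain is R→N→J→D = 11+1+10+6 = 28, so the finish is 28 minutes.
D lies on that path, so at 2 minutes the path becomes 24 minutes.
The binding chain switches to R→N→J→G = 11+1+10+4 = 26; finish 26 minutes.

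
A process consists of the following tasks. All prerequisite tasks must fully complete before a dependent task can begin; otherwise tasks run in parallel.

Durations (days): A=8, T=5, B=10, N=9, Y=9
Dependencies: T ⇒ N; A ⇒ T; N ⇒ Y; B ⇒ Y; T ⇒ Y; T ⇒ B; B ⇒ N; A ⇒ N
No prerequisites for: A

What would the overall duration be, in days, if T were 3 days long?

As given, the longest chain is A→T→B→N→Y = 8+5+10+9+9 = 41, so the finish is 41 days.
Since T is critical, the -2 change carries straight to that chain (now 39 days).
That remains the longest chain; total 39 days.

39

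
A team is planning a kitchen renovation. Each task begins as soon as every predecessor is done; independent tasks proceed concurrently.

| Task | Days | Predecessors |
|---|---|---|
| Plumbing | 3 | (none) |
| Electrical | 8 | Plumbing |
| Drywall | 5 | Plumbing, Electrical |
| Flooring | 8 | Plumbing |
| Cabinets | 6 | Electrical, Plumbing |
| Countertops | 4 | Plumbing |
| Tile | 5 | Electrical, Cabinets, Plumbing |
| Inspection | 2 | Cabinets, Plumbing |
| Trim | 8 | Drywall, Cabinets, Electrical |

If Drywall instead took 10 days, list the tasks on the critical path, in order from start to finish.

Plumbing, Electrical, Drywall, Trim

As given, the longest chain is Plumbing→Electrical→Cabinets→Trim = 3+8+6+8 = 25, so the finish is 25 days.
The longest path through Drywall is only 24 days, so Drywall has float 1.
The binding chain switches to Plumbing→Electrical→Drywall→Trim = 3+8+10+8 = 29; finish 29 days.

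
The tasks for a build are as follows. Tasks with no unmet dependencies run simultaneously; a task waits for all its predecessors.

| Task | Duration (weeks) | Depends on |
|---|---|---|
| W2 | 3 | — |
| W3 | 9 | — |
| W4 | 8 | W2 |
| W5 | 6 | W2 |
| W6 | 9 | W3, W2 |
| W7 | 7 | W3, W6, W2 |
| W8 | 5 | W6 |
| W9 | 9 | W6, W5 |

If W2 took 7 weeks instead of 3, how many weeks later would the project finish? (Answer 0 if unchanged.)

As given, the longest chain is W3→W6→W9 = 9+9+9 = 27, so the finish is 27 weeks.
W2 is off the critical path — its longest chain is 21 weeks, giving 6 of slack.
No other chain overtakes it, so the finish is 27 weeks.
Change in finish: 27 − 27 = +0 weeks.

0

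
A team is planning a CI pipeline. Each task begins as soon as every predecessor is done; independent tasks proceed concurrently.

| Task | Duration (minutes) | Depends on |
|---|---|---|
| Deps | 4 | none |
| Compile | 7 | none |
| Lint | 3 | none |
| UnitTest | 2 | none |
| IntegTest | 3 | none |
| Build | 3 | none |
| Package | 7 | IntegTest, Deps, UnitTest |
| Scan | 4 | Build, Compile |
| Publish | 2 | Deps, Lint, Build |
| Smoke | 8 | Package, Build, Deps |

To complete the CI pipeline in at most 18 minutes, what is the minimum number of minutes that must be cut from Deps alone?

1

Current finish: 19 minutes; target: 18.
Deps is on every critical path, so each minute cut from Deps cuts the finish by one (this holds down to a finish of 18).
Need 19 − 18 = 1 minute off Deps → Deps becomes 3 minutes, finish becomes 18.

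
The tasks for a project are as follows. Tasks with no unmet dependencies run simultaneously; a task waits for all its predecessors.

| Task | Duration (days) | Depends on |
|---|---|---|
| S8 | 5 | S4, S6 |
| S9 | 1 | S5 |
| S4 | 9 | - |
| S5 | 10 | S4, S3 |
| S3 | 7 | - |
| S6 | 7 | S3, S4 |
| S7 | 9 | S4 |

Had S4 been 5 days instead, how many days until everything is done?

As given, the longest chain is S4→S6→S8 = 9+7+5 = 21, so the finish is 21 days.
S4 lies on that path, so at 5 days the path becomes 17 days.
Now S3→S6→S8 = 7+7+5 = 19 is longest, so the finish becomes 19 days.

19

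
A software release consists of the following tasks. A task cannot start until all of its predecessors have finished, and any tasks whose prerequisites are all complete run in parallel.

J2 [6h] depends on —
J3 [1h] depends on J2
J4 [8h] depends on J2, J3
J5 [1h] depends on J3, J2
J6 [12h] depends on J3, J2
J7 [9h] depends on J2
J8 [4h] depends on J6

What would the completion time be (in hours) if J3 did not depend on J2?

Original critical path: J2→J3→J6→J8 = 6+1+12+4 = 23 ⇒ 23 hours.
Without J2→J3, J3's earliest start moves from 6 to 0.
The longest chain is now J2→J6→J8 = 6+12+4 = 22, so the plan takes 22 hours.

22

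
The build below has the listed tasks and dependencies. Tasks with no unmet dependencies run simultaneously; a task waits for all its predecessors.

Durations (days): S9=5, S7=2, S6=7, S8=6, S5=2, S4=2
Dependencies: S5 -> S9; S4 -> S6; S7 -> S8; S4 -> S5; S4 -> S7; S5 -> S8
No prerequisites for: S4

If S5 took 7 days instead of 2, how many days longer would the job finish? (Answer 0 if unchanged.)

5

Actual critical path: S4→S5→S8 = 2+2+6 = 10 ⇒ 10 days.
S5 is on the critical path; changing it to 7 makes that path 15 days.
No other chain overtakes it, so the finish is 15 days.
Change in finish: 15 − 10 = +5 days.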